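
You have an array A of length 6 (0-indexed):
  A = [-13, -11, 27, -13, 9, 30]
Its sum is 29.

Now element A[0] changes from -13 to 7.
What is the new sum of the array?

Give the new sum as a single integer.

Old value at index 0: -13
New value at index 0: 7
Delta = 7 - -13 = 20
New sum = old_sum + delta = 29 + (20) = 49

Answer: 49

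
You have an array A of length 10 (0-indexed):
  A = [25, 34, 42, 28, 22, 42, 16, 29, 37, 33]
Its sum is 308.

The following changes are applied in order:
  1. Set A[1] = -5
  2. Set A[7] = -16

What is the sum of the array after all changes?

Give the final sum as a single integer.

Answer: 224

Derivation:
Initial sum: 308
Change 1: A[1] 34 -> -5, delta = -39, sum = 269
Change 2: A[7] 29 -> -16, delta = -45, sum = 224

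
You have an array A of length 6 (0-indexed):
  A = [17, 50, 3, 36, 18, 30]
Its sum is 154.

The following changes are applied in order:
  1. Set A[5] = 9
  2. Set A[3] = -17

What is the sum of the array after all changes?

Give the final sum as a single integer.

Initial sum: 154
Change 1: A[5] 30 -> 9, delta = -21, sum = 133
Change 2: A[3] 36 -> -17, delta = -53, sum = 80

Answer: 80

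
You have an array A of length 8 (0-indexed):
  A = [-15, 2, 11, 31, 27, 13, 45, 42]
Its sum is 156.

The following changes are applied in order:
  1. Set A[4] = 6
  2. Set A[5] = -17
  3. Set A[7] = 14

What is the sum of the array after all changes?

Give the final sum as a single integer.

Initial sum: 156
Change 1: A[4] 27 -> 6, delta = -21, sum = 135
Change 2: A[5] 13 -> -17, delta = -30, sum = 105
Change 3: A[7] 42 -> 14, delta = -28, sum = 77

Answer: 77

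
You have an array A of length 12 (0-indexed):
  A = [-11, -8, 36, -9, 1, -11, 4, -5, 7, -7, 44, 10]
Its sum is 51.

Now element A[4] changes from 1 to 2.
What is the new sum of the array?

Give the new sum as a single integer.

Old value at index 4: 1
New value at index 4: 2
Delta = 2 - 1 = 1
New sum = old_sum + delta = 51 + (1) = 52

Answer: 52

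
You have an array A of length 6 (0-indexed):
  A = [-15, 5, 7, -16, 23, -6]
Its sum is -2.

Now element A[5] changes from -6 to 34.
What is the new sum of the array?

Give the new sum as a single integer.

Old value at index 5: -6
New value at index 5: 34
Delta = 34 - -6 = 40
New sum = old_sum + delta = -2 + (40) = 38

Answer: 38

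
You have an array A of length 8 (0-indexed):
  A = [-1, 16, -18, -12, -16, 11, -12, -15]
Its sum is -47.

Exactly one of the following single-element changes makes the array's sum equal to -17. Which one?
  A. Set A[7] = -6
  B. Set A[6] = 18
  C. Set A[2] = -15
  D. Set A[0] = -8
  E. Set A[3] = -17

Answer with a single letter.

Option A: A[7] -15->-6, delta=9, new_sum=-47+(9)=-38
Option B: A[6] -12->18, delta=30, new_sum=-47+(30)=-17 <-- matches target
Option C: A[2] -18->-15, delta=3, new_sum=-47+(3)=-44
Option D: A[0] -1->-8, delta=-7, new_sum=-47+(-7)=-54
Option E: A[3] -12->-17, delta=-5, new_sum=-47+(-5)=-52

Answer: B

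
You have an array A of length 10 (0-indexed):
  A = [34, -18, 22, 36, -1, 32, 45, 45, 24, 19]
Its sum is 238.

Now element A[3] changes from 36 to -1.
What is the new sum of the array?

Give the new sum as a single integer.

Answer: 201

Derivation:
Old value at index 3: 36
New value at index 3: -1
Delta = -1 - 36 = -37
New sum = old_sum + delta = 238 + (-37) = 201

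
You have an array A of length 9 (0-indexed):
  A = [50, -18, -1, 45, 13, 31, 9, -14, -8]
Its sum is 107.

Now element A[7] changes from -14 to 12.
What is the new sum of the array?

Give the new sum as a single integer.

Old value at index 7: -14
New value at index 7: 12
Delta = 12 - -14 = 26
New sum = old_sum + delta = 107 + (26) = 133

Answer: 133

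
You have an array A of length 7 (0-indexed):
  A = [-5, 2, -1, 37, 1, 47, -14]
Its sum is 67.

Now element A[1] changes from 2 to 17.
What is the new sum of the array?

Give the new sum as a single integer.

Old value at index 1: 2
New value at index 1: 17
Delta = 17 - 2 = 15
New sum = old_sum + delta = 67 + (15) = 82

Answer: 82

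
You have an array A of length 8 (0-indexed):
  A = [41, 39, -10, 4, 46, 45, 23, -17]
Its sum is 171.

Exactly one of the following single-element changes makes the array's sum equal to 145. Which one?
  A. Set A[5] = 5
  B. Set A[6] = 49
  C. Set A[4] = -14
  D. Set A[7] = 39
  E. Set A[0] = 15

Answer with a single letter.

Option A: A[5] 45->5, delta=-40, new_sum=171+(-40)=131
Option B: A[6] 23->49, delta=26, new_sum=171+(26)=197
Option C: A[4] 46->-14, delta=-60, new_sum=171+(-60)=111
Option D: A[7] -17->39, delta=56, new_sum=171+(56)=227
Option E: A[0] 41->15, delta=-26, new_sum=171+(-26)=145 <-- matches target

Answer: E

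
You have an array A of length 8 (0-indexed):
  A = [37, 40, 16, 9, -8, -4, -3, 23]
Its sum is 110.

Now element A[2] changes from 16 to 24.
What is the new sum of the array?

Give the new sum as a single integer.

Old value at index 2: 16
New value at index 2: 24
Delta = 24 - 16 = 8
New sum = old_sum + delta = 110 + (8) = 118

Answer: 118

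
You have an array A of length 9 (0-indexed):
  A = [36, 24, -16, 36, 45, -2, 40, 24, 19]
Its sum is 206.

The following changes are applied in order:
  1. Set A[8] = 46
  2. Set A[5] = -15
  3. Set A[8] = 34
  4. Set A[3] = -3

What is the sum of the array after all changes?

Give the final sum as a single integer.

Initial sum: 206
Change 1: A[8] 19 -> 46, delta = 27, sum = 233
Change 2: A[5] -2 -> -15, delta = -13, sum = 220
Change 3: A[8] 46 -> 34, delta = -12, sum = 208
Change 4: A[3] 36 -> -3, delta = -39, sum = 169

Answer: 169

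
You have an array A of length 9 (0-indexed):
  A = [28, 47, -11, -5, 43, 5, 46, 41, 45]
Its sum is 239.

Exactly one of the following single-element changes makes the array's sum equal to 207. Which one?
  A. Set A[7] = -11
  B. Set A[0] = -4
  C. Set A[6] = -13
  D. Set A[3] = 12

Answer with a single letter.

Answer: B

Derivation:
Option A: A[7] 41->-11, delta=-52, new_sum=239+(-52)=187
Option B: A[0] 28->-4, delta=-32, new_sum=239+(-32)=207 <-- matches target
Option C: A[6] 46->-13, delta=-59, new_sum=239+(-59)=180
Option D: A[3] -5->12, delta=17, new_sum=239+(17)=256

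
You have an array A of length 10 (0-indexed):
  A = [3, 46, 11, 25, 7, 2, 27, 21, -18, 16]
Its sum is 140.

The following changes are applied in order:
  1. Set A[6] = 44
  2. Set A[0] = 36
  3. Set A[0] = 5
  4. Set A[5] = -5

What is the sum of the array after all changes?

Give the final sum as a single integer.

Initial sum: 140
Change 1: A[6] 27 -> 44, delta = 17, sum = 157
Change 2: A[0] 3 -> 36, delta = 33, sum = 190
Change 3: A[0] 36 -> 5, delta = -31, sum = 159
Change 4: A[5] 2 -> -5, delta = -7, sum = 152

Answer: 152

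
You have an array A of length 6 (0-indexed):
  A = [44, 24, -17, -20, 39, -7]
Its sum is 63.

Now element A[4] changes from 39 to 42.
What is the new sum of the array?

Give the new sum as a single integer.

Old value at index 4: 39
New value at index 4: 42
Delta = 42 - 39 = 3
New sum = old_sum + delta = 63 + (3) = 66

Answer: 66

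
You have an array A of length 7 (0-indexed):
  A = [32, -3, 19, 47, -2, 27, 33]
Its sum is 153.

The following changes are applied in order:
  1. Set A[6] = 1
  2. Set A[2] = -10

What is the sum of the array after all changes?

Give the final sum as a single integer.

Answer: 92

Derivation:
Initial sum: 153
Change 1: A[6] 33 -> 1, delta = -32, sum = 121
Change 2: A[2] 19 -> -10, delta = -29, sum = 92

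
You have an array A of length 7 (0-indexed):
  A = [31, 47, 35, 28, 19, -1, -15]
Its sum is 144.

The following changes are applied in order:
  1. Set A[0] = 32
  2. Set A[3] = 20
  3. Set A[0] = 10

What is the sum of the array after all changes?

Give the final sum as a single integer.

Initial sum: 144
Change 1: A[0] 31 -> 32, delta = 1, sum = 145
Change 2: A[3] 28 -> 20, delta = -8, sum = 137
Change 3: A[0] 32 -> 10, delta = -22, sum = 115

Answer: 115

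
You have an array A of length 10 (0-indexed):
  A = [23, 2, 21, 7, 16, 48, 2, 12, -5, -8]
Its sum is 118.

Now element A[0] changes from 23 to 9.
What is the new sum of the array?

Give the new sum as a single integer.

Old value at index 0: 23
New value at index 0: 9
Delta = 9 - 23 = -14
New sum = old_sum + delta = 118 + (-14) = 104

Answer: 104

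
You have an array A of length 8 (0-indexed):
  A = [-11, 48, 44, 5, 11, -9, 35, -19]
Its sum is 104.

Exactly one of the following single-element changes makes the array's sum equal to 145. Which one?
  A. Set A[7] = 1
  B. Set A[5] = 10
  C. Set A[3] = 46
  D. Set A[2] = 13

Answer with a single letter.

Option A: A[7] -19->1, delta=20, new_sum=104+(20)=124
Option B: A[5] -9->10, delta=19, new_sum=104+(19)=123
Option C: A[3] 5->46, delta=41, new_sum=104+(41)=145 <-- matches target
Option D: A[2] 44->13, delta=-31, new_sum=104+(-31)=73

Answer: C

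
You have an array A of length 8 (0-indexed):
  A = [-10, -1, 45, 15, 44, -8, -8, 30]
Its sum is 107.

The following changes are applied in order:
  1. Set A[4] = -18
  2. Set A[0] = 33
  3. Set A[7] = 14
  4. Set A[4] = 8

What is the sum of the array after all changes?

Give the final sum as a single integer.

Answer: 98

Derivation:
Initial sum: 107
Change 1: A[4] 44 -> -18, delta = -62, sum = 45
Change 2: A[0] -10 -> 33, delta = 43, sum = 88
Change 3: A[7] 30 -> 14, delta = -16, sum = 72
Change 4: A[4] -18 -> 8, delta = 26, sum = 98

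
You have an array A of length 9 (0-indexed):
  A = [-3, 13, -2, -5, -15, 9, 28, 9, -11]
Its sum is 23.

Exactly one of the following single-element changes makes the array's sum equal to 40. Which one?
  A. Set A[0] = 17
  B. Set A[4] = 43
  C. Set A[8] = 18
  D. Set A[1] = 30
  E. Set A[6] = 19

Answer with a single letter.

Answer: D

Derivation:
Option A: A[0] -3->17, delta=20, new_sum=23+(20)=43
Option B: A[4] -15->43, delta=58, new_sum=23+(58)=81
Option C: A[8] -11->18, delta=29, new_sum=23+(29)=52
Option D: A[1] 13->30, delta=17, new_sum=23+(17)=40 <-- matches target
Option E: A[6] 28->19, delta=-9, new_sum=23+(-9)=14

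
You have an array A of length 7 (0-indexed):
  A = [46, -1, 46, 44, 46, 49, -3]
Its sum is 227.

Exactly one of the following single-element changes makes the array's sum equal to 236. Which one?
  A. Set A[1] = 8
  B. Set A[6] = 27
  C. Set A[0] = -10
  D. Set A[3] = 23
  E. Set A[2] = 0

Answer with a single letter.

Option A: A[1] -1->8, delta=9, new_sum=227+(9)=236 <-- matches target
Option B: A[6] -3->27, delta=30, new_sum=227+(30)=257
Option C: A[0] 46->-10, delta=-56, new_sum=227+(-56)=171
Option D: A[3] 44->23, delta=-21, new_sum=227+(-21)=206
Option E: A[2] 46->0, delta=-46, new_sum=227+(-46)=181

Answer: A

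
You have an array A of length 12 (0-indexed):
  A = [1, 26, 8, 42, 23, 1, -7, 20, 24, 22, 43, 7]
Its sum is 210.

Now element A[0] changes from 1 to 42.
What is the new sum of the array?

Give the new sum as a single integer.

Old value at index 0: 1
New value at index 0: 42
Delta = 42 - 1 = 41
New sum = old_sum + delta = 210 + (41) = 251

Answer: 251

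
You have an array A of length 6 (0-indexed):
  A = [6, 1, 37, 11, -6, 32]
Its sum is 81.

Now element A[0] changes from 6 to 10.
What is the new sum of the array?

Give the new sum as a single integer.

Answer: 85

Derivation:
Old value at index 0: 6
New value at index 0: 10
Delta = 10 - 6 = 4
New sum = old_sum + delta = 81 + (4) = 85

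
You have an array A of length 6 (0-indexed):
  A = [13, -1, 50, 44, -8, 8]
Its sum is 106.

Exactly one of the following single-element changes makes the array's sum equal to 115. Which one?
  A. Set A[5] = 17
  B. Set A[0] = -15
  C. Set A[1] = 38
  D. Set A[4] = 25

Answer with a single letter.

Answer: A

Derivation:
Option A: A[5] 8->17, delta=9, new_sum=106+(9)=115 <-- matches target
Option B: A[0] 13->-15, delta=-28, new_sum=106+(-28)=78
Option C: A[1] -1->38, delta=39, new_sum=106+(39)=145
Option D: A[4] -8->25, delta=33, new_sum=106+(33)=139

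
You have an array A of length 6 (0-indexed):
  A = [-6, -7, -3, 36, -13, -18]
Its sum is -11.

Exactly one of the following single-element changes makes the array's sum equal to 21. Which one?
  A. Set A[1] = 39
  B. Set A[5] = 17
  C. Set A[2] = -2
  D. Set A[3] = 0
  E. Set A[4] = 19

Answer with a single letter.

Answer: E

Derivation:
Option A: A[1] -7->39, delta=46, new_sum=-11+(46)=35
Option B: A[5] -18->17, delta=35, new_sum=-11+(35)=24
Option C: A[2] -3->-2, delta=1, new_sum=-11+(1)=-10
Option D: A[3] 36->0, delta=-36, new_sum=-11+(-36)=-47
Option E: A[4] -13->19, delta=32, new_sum=-11+(32)=21 <-- matches target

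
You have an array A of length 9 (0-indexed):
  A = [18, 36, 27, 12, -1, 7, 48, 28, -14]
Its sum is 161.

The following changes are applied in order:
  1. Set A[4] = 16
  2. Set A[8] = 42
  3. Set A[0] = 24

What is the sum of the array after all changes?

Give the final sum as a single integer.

Answer: 240

Derivation:
Initial sum: 161
Change 1: A[4] -1 -> 16, delta = 17, sum = 178
Change 2: A[8] -14 -> 42, delta = 56, sum = 234
Change 3: A[0] 18 -> 24, delta = 6, sum = 240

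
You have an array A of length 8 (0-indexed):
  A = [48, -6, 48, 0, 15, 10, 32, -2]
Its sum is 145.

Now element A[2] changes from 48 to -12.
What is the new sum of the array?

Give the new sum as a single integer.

Old value at index 2: 48
New value at index 2: -12
Delta = -12 - 48 = -60
New sum = old_sum + delta = 145 + (-60) = 85

Answer: 85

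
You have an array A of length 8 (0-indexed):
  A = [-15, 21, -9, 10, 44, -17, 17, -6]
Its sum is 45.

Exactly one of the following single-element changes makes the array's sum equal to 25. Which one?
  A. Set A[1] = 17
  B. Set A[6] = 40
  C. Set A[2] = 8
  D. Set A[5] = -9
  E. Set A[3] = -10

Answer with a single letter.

Answer: E

Derivation:
Option A: A[1] 21->17, delta=-4, new_sum=45+(-4)=41
Option B: A[6] 17->40, delta=23, new_sum=45+(23)=68
Option C: A[2] -9->8, delta=17, new_sum=45+(17)=62
Option D: A[5] -17->-9, delta=8, new_sum=45+(8)=53
Option E: A[3] 10->-10, delta=-20, new_sum=45+(-20)=25 <-- matches target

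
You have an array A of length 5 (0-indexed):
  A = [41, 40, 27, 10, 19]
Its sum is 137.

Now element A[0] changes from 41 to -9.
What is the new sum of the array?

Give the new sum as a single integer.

Old value at index 0: 41
New value at index 0: -9
Delta = -9 - 41 = -50
New sum = old_sum + delta = 137 + (-50) = 87

Answer: 87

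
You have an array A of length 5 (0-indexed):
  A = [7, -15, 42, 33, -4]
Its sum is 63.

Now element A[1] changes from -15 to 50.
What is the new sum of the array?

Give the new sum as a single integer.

Old value at index 1: -15
New value at index 1: 50
Delta = 50 - -15 = 65
New sum = old_sum + delta = 63 + (65) = 128

Answer: 128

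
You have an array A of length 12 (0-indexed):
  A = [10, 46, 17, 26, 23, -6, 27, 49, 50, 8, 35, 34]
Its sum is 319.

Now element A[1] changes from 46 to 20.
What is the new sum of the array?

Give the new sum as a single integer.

Answer: 293

Derivation:
Old value at index 1: 46
New value at index 1: 20
Delta = 20 - 46 = -26
New sum = old_sum + delta = 319 + (-26) = 293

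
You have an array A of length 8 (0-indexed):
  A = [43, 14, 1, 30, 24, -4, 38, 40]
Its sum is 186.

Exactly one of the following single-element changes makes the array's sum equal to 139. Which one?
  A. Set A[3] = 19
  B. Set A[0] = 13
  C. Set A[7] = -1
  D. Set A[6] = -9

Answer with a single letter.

Option A: A[3] 30->19, delta=-11, new_sum=186+(-11)=175
Option B: A[0] 43->13, delta=-30, new_sum=186+(-30)=156
Option C: A[7] 40->-1, delta=-41, new_sum=186+(-41)=145
Option D: A[6] 38->-9, delta=-47, new_sum=186+(-47)=139 <-- matches target

Answer: D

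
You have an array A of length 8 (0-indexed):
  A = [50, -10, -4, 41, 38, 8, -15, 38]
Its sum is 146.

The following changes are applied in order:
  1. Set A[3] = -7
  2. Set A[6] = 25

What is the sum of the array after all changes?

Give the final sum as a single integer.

Initial sum: 146
Change 1: A[3] 41 -> -7, delta = -48, sum = 98
Change 2: A[6] -15 -> 25, delta = 40, sum = 138

Answer: 138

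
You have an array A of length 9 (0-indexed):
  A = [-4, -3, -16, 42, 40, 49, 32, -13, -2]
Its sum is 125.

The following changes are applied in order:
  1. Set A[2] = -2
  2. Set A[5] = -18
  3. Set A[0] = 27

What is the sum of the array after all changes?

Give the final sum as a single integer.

Initial sum: 125
Change 1: A[2] -16 -> -2, delta = 14, sum = 139
Change 2: A[5] 49 -> -18, delta = -67, sum = 72
Change 3: A[0] -4 -> 27, delta = 31, sum = 103

Answer: 103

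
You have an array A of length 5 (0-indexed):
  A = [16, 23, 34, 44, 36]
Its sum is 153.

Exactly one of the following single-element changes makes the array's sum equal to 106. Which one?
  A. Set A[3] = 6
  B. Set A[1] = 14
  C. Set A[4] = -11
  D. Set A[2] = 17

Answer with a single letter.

Option A: A[3] 44->6, delta=-38, new_sum=153+(-38)=115
Option B: A[1] 23->14, delta=-9, new_sum=153+(-9)=144
Option C: A[4] 36->-11, delta=-47, new_sum=153+(-47)=106 <-- matches target
Option D: A[2] 34->17, delta=-17, new_sum=153+(-17)=136

Answer: C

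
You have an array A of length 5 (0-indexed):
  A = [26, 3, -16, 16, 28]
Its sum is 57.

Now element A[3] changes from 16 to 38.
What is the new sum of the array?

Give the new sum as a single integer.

Old value at index 3: 16
New value at index 3: 38
Delta = 38 - 16 = 22
New sum = old_sum + delta = 57 + (22) = 79

Answer: 79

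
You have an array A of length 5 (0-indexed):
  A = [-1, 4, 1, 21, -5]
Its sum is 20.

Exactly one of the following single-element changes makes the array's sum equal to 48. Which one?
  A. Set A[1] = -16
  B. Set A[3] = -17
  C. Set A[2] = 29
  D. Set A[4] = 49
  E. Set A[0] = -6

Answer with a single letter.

Answer: C

Derivation:
Option A: A[1] 4->-16, delta=-20, new_sum=20+(-20)=0
Option B: A[3] 21->-17, delta=-38, new_sum=20+(-38)=-18
Option C: A[2] 1->29, delta=28, new_sum=20+(28)=48 <-- matches target
Option D: A[4] -5->49, delta=54, new_sum=20+(54)=74
Option E: A[0] -1->-6, delta=-5, new_sum=20+(-5)=15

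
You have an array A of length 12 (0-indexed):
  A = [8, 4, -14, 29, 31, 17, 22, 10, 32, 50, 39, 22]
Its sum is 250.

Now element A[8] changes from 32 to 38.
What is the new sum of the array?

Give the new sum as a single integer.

Answer: 256

Derivation:
Old value at index 8: 32
New value at index 8: 38
Delta = 38 - 32 = 6
New sum = old_sum + delta = 250 + (6) = 256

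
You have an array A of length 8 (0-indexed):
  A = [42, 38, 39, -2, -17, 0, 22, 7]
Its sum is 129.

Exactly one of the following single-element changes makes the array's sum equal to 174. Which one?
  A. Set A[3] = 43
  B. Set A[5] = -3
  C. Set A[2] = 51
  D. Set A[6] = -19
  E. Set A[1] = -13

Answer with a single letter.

Option A: A[3] -2->43, delta=45, new_sum=129+(45)=174 <-- matches target
Option B: A[5] 0->-3, delta=-3, new_sum=129+(-3)=126
Option C: A[2] 39->51, delta=12, new_sum=129+(12)=141
Option D: A[6] 22->-19, delta=-41, new_sum=129+(-41)=88
Option E: A[1] 38->-13, delta=-51, new_sum=129+(-51)=78

Answer: A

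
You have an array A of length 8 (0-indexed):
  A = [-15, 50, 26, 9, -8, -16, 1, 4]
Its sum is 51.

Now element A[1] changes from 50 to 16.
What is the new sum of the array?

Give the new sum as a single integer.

Old value at index 1: 50
New value at index 1: 16
Delta = 16 - 50 = -34
New sum = old_sum + delta = 51 + (-34) = 17

Answer: 17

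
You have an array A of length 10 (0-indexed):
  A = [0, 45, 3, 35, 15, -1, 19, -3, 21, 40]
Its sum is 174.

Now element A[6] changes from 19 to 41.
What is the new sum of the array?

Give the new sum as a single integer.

Old value at index 6: 19
New value at index 6: 41
Delta = 41 - 19 = 22
New sum = old_sum + delta = 174 + (22) = 196

Answer: 196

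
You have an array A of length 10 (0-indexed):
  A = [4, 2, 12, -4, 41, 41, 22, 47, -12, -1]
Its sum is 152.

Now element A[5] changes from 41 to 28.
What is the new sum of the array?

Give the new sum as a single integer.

Answer: 139

Derivation:
Old value at index 5: 41
New value at index 5: 28
Delta = 28 - 41 = -13
New sum = old_sum + delta = 152 + (-13) = 139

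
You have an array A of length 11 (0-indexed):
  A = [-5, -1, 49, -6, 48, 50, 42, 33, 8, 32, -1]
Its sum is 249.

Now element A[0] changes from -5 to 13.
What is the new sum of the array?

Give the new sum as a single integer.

Answer: 267

Derivation:
Old value at index 0: -5
New value at index 0: 13
Delta = 13 - -5 = 18
New sum = old_sum + delta = 249 + (18) = 267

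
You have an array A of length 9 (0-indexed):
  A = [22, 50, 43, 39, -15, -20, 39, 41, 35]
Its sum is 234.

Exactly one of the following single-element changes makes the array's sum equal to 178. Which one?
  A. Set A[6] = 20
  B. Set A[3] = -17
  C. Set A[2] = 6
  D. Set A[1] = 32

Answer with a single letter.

Answer: B

Derivation:
Option A: A[6] 39->20, delta=-19, new_sum=234+(-19)=215
Option B: A[3] 39->-17, delta=-56, new_sum=234+(-56)=178 <-- matches target
Option C: A[2] 43->6, delta=-37, new_sum=234+(-37)=197
Option D: A[1] 50->32, delta=-18, new_sum=234+(-18)=216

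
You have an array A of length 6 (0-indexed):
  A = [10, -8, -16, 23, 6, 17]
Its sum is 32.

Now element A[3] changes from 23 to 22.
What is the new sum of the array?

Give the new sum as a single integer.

Old value at index 3: 23
New value at index 3: 22
Delta = 22 - 23 = -1
New sum = old_sum + delta = 32 + (-1) = 31

Answer: 31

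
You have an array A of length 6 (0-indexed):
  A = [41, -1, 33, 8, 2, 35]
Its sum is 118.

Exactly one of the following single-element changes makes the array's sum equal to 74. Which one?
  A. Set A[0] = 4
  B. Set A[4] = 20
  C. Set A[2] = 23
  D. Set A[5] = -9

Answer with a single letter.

Option A: A[0] 41->4, delta=-37, new_sum=118+(-37)=81
Option B: A[4] 2->20, delta=18, new_sum=118+(18)=136
Option C: A[2] 33->23, delta=-10, new_sum=118+(-10)=108
Option D: A[5] 35->-9, delta=-44, new_sum=118+(-44)=74 <-- matches target

Answer: D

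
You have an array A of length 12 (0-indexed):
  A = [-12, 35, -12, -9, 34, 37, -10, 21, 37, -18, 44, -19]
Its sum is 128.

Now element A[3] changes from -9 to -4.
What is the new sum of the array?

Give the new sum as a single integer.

Answer: 133

Derivation:
Old value at index 3: -9
New value at index 3: -4
Delta = -4 - -9 = 5
New sum = old_sum + delta = 128 + (5) = 133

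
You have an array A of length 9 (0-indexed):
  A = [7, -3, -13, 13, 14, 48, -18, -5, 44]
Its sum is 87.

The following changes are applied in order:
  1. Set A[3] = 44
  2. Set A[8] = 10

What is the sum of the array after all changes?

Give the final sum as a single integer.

Answer: 84

Derivation:
Initial sum: 87
Change 1: A[3] 13 -> 44, delta = 31, sum = 118
Change 2: A[8] 44 -> 10, delta = -34, sum = 84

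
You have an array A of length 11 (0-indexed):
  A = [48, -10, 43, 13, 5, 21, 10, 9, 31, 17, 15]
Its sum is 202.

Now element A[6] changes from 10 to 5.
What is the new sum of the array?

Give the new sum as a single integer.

Answer: 197

Derivation:
Old value at index 6: 10
New value at index 6: 5
Delta = 5 - 10 = -5
New sum = old_sum + delta = 202 + (-5) = 197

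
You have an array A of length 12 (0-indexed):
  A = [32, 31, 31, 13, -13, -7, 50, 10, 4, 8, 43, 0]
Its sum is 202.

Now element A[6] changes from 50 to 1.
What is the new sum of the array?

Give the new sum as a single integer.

Answer: 153

Derivation:
Old value at index 6: 50
New value at index 6: 1
Delta = 1 - 50 = -49
New sum = old_sum + delta = 202 + (-49) = 153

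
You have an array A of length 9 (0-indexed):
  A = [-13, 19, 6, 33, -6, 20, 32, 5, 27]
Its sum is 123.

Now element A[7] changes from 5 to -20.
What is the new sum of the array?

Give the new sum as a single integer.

Answer: 98

Derivation:
Old value at index 7: 5
New value at index 7: -20
Delta = -20 - 5 = -25
New sum = old_sum + delta = 123 + (-25) = 98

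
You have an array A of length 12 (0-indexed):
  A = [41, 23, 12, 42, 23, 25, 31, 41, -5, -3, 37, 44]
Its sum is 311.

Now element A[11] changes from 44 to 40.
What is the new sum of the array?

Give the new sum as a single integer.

Old value at index 11: 44
New value at index 11: 40
Delta = 40 - 44 = -4
New sum = old_sum + delta = 311 + (-4) = 307

Answer: 307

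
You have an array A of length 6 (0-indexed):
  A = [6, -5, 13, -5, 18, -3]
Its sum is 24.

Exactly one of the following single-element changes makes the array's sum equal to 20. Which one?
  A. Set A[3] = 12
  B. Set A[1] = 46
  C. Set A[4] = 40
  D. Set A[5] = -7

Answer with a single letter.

Answer: D

Derivation:
Option A: A[3] -5->12, delta=17, new_sum=24+(17)=41
Option B: A[1] -5->46, delta=51, new_sum=24+(51)=75
Option C: A[4] 18->40, delta=22, new_sum=24+(22)=46
Option D: A[5] -3->-7, delta=-4, new_sum=24+(-4)=20 <-- matches target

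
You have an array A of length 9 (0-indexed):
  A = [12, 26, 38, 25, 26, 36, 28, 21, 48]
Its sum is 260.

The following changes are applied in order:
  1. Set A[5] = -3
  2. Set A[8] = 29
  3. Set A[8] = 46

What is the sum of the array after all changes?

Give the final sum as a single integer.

Answer: 219

Derivation:
Initial sum: 260
Change 1: A[5] 36 -> -3, delta = -39, sum = 221
Change 2: A[8] 48 -> 29, delta = -19, sum = 202
Change 3: A[8] 29 -> 46, delta = 17, sum = 219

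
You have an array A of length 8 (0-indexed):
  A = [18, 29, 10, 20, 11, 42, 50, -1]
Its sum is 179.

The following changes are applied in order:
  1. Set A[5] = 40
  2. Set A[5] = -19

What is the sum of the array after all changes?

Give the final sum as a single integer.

Initial sum: 179
Change 1: A[5] 42 -> 40, delta = -2, sum = 177
Change 2: A[5] 40 -> -19, delta = -59, sum = 118

Answer: 118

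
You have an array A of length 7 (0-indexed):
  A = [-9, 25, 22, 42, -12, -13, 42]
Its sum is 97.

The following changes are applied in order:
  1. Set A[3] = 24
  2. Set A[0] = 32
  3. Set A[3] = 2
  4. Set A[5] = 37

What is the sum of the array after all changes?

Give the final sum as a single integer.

Answer: 148

Derivation:
Initial sum: 97
Change 1: A[3] 42 -> 24, delta = -18, sum = 79
Change 2: A[0] -9 -> 32, delta = 41, sum = 120
Change 3: A[3] 24 -> 2, delta = -22, sum = 98
Change 4: A[5] -13 -> 37, delta = 50, sum = 148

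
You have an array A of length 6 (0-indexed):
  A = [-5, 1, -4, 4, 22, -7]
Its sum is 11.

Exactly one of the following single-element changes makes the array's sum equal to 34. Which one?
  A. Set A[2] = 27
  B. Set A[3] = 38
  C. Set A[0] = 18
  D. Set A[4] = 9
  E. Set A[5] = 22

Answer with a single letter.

Option A: A[2] -4->27, delta=31, new_sum=11+(31)=42
Option B: A[3] 4->38, delta=34, new_sum=11+(34)=45
Option C: A[0] -5->18, delta=23, new_sum=11+(23)=34 <-- matches target
Option D: A[4] 22->9, delta=-13, new_sum=11+(-13)=-2
Option E: A[5] -7->22, delta=29, new_sum=11+(29)=40

Answer: C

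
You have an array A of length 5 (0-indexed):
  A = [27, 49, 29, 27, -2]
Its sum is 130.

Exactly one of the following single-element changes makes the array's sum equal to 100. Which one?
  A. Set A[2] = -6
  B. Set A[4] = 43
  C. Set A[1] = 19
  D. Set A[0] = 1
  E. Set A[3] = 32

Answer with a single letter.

Option A: A[2] 29->-6, delta=-35, new_sum=130+(-35)=95
Option B: A[4] -2->43, delta=45, new_sum=130+(45)=175
Option C: A[1] 49->19, delta=-30, new_sum=130+(-30)=100 <-- matches target
Option D: A[0] 27->1, delta=-26, new_sum=130+(-26)=104
Option E: A[3] 27->32, delta=5, new_sum=130+(5)=135

Answer: C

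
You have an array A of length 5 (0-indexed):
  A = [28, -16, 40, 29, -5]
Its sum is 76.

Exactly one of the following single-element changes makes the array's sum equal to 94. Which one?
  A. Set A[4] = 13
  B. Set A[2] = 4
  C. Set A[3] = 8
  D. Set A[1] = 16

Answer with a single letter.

Answer: A

Derivation:
Option A: A[4] -5->13, delta=18, new_sum=76+(18)=94 <-- matches target
Option B: A[2] 40->4, delta=-36, new_sum=76+(-36)=40
Option C: A[3] 29->8, delta=-21, new_sum=76+(-21)=55
Option D: A[1] -16->16, delta=32, new_sum=76+(32)=108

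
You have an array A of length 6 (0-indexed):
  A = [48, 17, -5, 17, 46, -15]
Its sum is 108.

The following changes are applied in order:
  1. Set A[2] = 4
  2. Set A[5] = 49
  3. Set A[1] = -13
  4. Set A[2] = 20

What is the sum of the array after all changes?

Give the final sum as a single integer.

Answer: 167

Derivation:
Initial sum: 108
Change 1: A[2] -5 -> 4, delta = 9, sum = 117
Change 2: A[5] -15 -> 49, delta = 64, sum = 181
Change 3: A[1] 17 -> -13, delta = -30, sum = 151
Change 4: A[2] 4 -> 20, delta = 16, sum = 167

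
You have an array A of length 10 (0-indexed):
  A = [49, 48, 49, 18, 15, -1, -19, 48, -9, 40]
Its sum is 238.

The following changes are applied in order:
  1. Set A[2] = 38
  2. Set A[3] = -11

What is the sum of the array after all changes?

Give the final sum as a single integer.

Initial sum: 238
Change 1: A[2] 49 -> 38, delta = -11, sum = 227
Change 2: A[3] 18 -> -11, delta = -29, sum = 198

Answer: 198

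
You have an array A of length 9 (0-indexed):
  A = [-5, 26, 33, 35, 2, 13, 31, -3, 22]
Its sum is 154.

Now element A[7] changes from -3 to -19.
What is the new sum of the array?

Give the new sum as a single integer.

Answer: 138

Derivation:
Old value at index 7: -3
New value at index 7: -19
Delta = -19 - -3 = -16
New sum = old_sum + delta = 154 + (-16) = 138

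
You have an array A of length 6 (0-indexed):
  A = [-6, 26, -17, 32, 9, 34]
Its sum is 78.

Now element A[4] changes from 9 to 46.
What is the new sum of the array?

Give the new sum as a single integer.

Old value at index 4: 9
New value at index 4: 46
Delta = 46 - 9 = 37
New sum = old_sum + delta = 78 + (37) = 115

Answer: 115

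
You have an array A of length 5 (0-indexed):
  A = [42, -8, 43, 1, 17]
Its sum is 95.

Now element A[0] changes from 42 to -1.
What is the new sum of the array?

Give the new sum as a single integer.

Old value at index 0: 42
New value at index 0: -1
Delta = -1 - 42 = -43
New sum = old_sum + delta = 95 + (-43) = 52

Answer: 52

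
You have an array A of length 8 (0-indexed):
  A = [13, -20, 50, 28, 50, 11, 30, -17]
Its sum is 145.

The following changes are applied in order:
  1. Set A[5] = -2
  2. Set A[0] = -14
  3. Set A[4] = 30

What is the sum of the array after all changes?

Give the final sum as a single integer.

Initial sum: 145
Change 1: A[5] 11 -> -2, delta = -13, sum = 132
Change 2: A[0] 13 -> -14, delta = -27, sum = 105
Change 3: A[4] 50 -> 30, delta = -20, sum = 85

Answer: 85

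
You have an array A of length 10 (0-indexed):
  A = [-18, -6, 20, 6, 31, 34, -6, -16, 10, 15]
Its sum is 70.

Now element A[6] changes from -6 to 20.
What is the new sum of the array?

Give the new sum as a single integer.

Old value at index 6: -6
New value at index 6: 20
Delta = 20 - -6 = 26
New sum = old_sum + delta = 70 + (26) = 96

Answer: 96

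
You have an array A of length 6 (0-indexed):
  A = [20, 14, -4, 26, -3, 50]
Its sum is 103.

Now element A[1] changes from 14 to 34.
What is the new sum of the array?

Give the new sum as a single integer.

Old value at index 1: 14
New value at index 1: 34
Delta = 34 - 14 = 20
New sum = old_sum + delta = 103 + (20) = 123

Answer: 123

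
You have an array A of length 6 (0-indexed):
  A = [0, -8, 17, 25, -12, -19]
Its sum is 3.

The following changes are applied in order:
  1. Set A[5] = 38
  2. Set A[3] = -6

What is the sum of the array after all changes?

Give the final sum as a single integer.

Answer: 29

Derivation:
Initial sum: 3
Change 1: A[5] -19 -> 38, delta = 57, sum = 60
Change 2: A[3] 25 -> -6, delta = -31, sum = 29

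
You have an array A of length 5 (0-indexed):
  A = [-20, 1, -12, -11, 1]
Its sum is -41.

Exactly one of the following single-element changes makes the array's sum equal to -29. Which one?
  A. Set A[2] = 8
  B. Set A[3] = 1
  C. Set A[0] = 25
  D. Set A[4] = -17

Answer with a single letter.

Answer: B

Derivation:
Option A: A[2] -12->8, delta=20, new_sum=-41+(20)=-21
Option B: A[3] -11->1, delta=12, new_sum=-41+(12)=-29 <-- matches target
Option C: A[0] -20->25, delta=45, new_sum=-41+(45)=4
Option D: A[4] 1->-17, delta=-18, new_sum=-41+(-18)=-59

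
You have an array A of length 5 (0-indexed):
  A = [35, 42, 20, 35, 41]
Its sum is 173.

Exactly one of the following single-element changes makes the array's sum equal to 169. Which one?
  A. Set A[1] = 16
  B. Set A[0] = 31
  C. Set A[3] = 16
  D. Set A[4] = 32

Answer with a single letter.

Option A: A[1] 42->16, delta=-26, new_sum=173+(-26)=147
Option B: A[0] 35->31, delta=-4, new_sum=173+(-4)=169 <-- matches target
Option C: A[3] 35->16, delta=-19, new_sum=173+(-19)=154
Option D: A[4] 41->32, delta=-9, new_sum=173+(-9)=164

Answer: B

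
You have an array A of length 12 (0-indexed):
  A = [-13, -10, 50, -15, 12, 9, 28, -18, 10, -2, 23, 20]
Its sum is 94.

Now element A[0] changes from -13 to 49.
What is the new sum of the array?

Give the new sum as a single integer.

Old value at index 0: -13
New value at index 0: 49
Delta = 49 - -13 = 62
New sum = old_sum + delta = 94 + (62) = 156

Answer: 156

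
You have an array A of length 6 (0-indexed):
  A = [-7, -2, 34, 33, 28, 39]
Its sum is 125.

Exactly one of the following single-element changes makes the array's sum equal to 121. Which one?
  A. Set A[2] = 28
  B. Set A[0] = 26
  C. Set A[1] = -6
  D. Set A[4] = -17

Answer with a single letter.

Answer: C

Derivation:
Option A: A[2] 34->28, delta=-6, new_sum=125+(-6)=119
Option B: A[0] -7->26, delta=33, new_sum=125+(33)=158
Option C: A[1] -2->-6, delta=-4, new_sum=125+(-4)=121 <-- matches target
Option D: A[4] 28->-17, delta=-45, new_sum=125+(-45)=80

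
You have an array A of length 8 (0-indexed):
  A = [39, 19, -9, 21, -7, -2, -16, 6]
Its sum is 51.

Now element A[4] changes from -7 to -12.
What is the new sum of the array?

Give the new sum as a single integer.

Answer: 46

Derivation:
Old value at index 4: -7
New value at index 4: -12
Delta = -12 - -7 = -5
New sum = old_sum + delta = 51 + (-5) = 46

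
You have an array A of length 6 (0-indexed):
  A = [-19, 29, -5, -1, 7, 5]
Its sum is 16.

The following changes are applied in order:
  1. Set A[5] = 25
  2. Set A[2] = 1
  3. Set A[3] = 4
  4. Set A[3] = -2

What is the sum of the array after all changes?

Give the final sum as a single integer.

Initial sum: 16
Change 1: A[5] 5 -> 25, delta = 20, sum = 36
Change 2: A[2] -5 -> 1, delta = 6, sum = 42
Change 3: A[3] -1 -> 4, delta = 5, sum = 47
Change 4: A[3] 4 -> -2, delta = -6, sum = 41

Answer: 41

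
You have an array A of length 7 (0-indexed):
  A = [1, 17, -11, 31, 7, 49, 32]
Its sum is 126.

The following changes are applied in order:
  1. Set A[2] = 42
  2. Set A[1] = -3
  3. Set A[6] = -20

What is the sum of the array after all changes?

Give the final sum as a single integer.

Answer: 107

Derivation:
Initial sum: 126
Change 1: A[2] -11 -> 42, delta = 53, sum = 179
Change 2: A[1] 17 -> -3, delta = -20, sum = 159
Change 3: A[6] 32 -> -20, delta = -52, sum = 107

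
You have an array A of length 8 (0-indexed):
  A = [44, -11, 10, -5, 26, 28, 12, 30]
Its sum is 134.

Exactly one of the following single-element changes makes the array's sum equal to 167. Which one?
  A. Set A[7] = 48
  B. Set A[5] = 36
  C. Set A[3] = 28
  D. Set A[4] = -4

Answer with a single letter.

Option A: A[7] 30->48, delta=18, new_sum=134+(18)=152
Option B: A[5] 28->36, delta=8, new_sum=134+(8)=142
Option C: A[3] -5->28, delta=33, new_sum=134+(33)=167 <-- matches target
Option D: A[4] 26->-4, delta=-30, new_sum=134+(-30)=104

Answer: C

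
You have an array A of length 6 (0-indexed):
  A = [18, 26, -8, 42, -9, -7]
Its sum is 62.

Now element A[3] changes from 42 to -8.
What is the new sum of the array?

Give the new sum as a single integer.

Old value at index 3: 42
New value at index 3: -8
Delta = -8 - 42 = -50
New sum = old_sum + delta = 62 + (-50) = 12

Answer: 12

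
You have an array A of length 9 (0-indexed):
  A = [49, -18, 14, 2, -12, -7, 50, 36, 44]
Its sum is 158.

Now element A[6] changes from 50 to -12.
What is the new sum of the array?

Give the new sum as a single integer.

Answer: 96

Derivation:
Old value at index 6: 50
New value at index 6: -12
Delta = -12 - 50 = -62
New sum = old_sum + delta = 158 + (-62) = 96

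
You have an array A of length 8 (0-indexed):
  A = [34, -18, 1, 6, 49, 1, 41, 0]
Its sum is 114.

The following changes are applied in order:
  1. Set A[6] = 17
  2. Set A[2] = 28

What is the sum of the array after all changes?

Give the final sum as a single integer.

Initial sum: 114
Change 1: A[6] 41 -> 17, delta = -24, sum = 90
Change 2: A[2] 1 -> 28, delta = 27, sum = 117

Answer: 117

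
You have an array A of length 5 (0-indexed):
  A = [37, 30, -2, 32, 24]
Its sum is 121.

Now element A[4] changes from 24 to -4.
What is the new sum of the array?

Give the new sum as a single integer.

Answer: 93

Derivation:
Old value at index 4: 24
New value at index 4: -4
Delta = -4 - 24 = -28
New sum = old_sum + delta = 121 + (-28) = 93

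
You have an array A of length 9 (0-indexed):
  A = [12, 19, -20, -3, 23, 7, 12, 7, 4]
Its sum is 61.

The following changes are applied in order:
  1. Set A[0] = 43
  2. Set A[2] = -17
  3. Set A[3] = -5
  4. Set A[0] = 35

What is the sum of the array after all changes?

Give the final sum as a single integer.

Initial sum: 61
Change 1: A[0] 12 -> 43, delta = 31, sum = 92
Change 2: A[2] -20 -> -17, delta = 3, sum = 95
Change 3: A[3] -3 -> -5, delta = -2, sum = 93
Change 4: A[0] 43 -> 35, delta = -8, sum = 85

Answer: 85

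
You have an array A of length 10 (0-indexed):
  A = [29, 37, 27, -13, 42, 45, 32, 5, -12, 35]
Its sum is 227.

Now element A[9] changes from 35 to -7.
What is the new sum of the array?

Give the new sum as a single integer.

Old value at index 9: 35
New value at index 9: -7
Delta = -7 - 35 = -42
New sum = old_sum + delta = 227 + (-42) = 185

Answer: 185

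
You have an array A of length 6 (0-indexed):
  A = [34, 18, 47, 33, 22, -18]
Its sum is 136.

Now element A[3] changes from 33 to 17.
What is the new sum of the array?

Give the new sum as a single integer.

Answer: 120

Derivation:
Old value at index 3: 33
New value at index 3: 17
Delta = 17 - 33 = -16
New sum = old_sum + delta = 136 + (-16) = 120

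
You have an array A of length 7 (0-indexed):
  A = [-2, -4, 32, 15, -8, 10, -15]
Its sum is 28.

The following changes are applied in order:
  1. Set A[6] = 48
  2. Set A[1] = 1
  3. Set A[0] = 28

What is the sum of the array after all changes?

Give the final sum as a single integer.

Initial sum: 28
Change 1: A[6] -15 -> 48, delta = 63, sum = 91
Change 2: A[1] -4 -> 1, delta = 5, sum = 96
Change 3: A[0] -2 -> 28, delta = 30, sum = 126

Answer: 126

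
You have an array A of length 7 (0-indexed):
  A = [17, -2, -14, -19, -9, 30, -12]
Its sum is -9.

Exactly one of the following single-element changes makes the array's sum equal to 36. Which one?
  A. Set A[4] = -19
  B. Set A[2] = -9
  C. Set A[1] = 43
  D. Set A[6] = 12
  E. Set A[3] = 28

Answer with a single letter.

Answer: C

Derivation:
Option A: A[4] -9->-19, delta=-10, new_sum=-9+(-10)=-19
Option B: A[2] -14->-9, delta=5, new_sum=-9+(5)=-4
Option C: A[1] -2->43, delta=45, new_sum=-9+(45)=36 <-- matches target
Option D: A[6] -12->12, delta=24, new_sum=-9+(24)=15
Option E: A[3] -19->28, delta=47, new_sum=-9+(47)=38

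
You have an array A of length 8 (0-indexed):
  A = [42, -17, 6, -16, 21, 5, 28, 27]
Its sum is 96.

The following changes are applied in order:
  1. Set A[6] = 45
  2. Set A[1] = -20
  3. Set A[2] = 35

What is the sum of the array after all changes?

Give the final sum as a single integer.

Initial sum: 96
Change 1: A[6] 28 -> 45, delta = 17, sum = 113
Change 2: A[1] -17 -> -20, delta = -3, sum = 110
Change 3: A[2] 6 -> 35, delta = 29, sum = 139

Answer: 139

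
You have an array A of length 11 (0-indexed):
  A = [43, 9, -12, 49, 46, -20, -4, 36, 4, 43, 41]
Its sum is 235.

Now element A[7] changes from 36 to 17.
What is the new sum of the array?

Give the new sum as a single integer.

Old value at index 7: 36
New value at index 7: 17
Delta = 17 - 36 = -19
New sum = old_sum + delta = 235 + (-19) = 216

Answer: 216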